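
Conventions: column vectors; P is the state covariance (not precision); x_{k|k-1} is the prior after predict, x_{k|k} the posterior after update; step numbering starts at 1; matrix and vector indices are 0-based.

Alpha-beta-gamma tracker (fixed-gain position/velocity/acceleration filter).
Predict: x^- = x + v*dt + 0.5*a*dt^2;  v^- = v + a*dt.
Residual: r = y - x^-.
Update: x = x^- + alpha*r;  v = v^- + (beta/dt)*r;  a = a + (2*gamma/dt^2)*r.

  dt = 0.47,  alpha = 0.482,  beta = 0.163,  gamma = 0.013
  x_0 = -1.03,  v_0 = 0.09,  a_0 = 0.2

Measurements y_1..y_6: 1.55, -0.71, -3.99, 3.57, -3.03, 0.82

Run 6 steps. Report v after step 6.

v_post = 0.4599

step 1: x_pred=-0.9656  r=2.5156  x^+=0.2469  v^+=1.0564  a^+=0.4961
step 2: x_pred=0.7982  r=-1.5082  x^+=0.0713  v^+=0.7665  a^+=0.3186
step 3: x_pred=0.4667  r=-4.4567  x^+=-1.6814  v^+=-0.6294  a^+=-0.2060
step 4: x_pred=-2.0000  r=5.5700  x^+=0.6848  v^+=1.2055  a^+=0.4496
step 5: x_pred=1.3010  r=-4.3310  x^+=-0.7865  v^+=-0.0852  a^+=-0.0602
step 6: x_pred=-0.8332  r=1.6532  x^+=-0.0364  v^+=0.4599  a^+=0.1344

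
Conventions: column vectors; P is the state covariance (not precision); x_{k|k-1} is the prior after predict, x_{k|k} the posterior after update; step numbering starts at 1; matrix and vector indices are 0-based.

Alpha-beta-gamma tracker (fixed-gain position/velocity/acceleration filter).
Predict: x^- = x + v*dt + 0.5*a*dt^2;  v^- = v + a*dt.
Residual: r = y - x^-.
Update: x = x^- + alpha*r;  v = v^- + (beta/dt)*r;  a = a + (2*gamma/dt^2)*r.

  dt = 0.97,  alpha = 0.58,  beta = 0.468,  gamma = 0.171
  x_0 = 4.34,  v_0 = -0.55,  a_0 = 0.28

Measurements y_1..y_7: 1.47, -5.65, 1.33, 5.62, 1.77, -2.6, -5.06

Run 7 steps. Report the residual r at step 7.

resid = -9.7633

step 1: x_pred=3.9382  r=-2.4682  x^+=2.5067  v^+=-1.4693  a^+=-0.6172
step 2: x_pred=0.7911  r=-6.4411  x^+=-2.9447  v^+=-5.1756  a^+=-2.9584
step 3: x_pred=-9.3568  r=10.6868  x^+=-3.1585  v^+=-2.8891  a^+=0.9261
step 4: x_pred=-5.5252  r=11.1452  x^+=0.9390  v^+=3.3865  a^+=4.9772
step 5: x_pred=6.5654  r=-4.7954  x^+=3.7841  v^+=5.9007  a^+=3.2341
step 6: x_pred=11.0292  r=-13.6292  x^+=3.1243  v^+=2.4620  a^+=-1.7198
step 7: x_pred=4.7033  r=-9.7633  x^+=-0.9594  v^+=-3.9168  a^+=-5.2686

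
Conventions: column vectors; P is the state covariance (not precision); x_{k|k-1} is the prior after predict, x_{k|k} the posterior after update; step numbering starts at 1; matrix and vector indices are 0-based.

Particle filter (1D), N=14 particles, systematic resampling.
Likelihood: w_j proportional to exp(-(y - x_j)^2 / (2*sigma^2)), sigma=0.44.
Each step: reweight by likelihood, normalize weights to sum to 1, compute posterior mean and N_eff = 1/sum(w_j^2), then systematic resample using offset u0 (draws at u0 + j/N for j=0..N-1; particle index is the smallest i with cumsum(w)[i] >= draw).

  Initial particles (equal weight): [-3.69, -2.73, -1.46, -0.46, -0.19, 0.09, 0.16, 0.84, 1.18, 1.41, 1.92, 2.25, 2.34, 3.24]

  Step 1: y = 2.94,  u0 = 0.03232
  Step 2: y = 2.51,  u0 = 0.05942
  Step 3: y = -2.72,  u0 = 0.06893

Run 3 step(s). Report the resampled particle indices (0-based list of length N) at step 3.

step 1: w=[0.0000, 0.0000, 0.0000, 0.0000, 0.0000, 0.0000, 0.0000, 0.0000, 0.0002, 0.0015, 0.0439, 0.1886, 0.2545, 0.5112]  mean=2.7630  Neff=2.7502  idx=[10, 11, 11, 12, 12, 12, 12, 13, 13, 13, 13, 13, 13, 13]
step 2: w=[0.0538, 0.1110, 0.1110, 0.1227, 0.1227, 0.1227, 0.1227, 0.0334, 0.0334, 0.0334, 0.0334, 0.0334, 0.0334, 0.0334]  mean=2.5077  Neff=10.4706  idx=[1, 1, 2, 2, 3, 4, 4, 5, 5, 6, 7, 9, 11, 13]
step 3: w=[0.2182, 0.2182, 0.2182, 0.2182, 0.0212, 0.0212, 0.0212, 0.0212, 0.0212, 0.0212, 0.0000, 0.0000, 0.0000, 0.0000]  mean=2.2614  Neff=5.1776  idx=[0, 0, 0, 1, 1, 1, 2, 2, 2, 3, 3, 3, 6, 9]

resampled_idx = [0, 0, 0, 1, 1, 1, 2, 2, 2, 3, 3, 3, 6, 9]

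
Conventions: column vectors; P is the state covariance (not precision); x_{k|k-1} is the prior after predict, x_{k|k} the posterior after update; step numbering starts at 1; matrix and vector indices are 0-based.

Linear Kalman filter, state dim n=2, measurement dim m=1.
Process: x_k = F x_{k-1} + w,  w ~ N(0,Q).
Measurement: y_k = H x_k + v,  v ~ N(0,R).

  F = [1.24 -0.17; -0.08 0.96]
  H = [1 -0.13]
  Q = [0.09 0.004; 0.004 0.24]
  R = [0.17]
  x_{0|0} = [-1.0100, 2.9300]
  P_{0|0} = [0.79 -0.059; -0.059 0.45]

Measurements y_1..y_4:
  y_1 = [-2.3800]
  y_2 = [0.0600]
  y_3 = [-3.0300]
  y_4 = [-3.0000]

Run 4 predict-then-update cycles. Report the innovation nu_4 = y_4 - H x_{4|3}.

innov = [0.4655]

step 1: x^-=[-1.7505, 2.8936]  P^-=[1.3426 -0.2188; -0.2188 0.6688]  S=[1.5808]  K=[0.8673; -0.1934]  nu=[-0.2533]  x^+=[-1.9702, 2.9426]  P^+=[0.1535 0.0464; 0.0464 0.6097]
step 2: x^-=[-2.9433, 2.9825]  P^-=[0.3240 -0.0549; -0.0549 0.7957]  S=[0.5218]  K=[0.6347; -0.3035]  nu=[3.3910]  x^+=[-0.7909, 1.9535]  P^+=[0.1138 0.0456; 0.0456 0.7477]
step 3: x^-=[-1.3128, 1.9386]  P^-=[0.2674 -0.0744; -0.0744 0.9228]  S=[0.4723]  K=[0.5866; -0.4115]  nu=[-1.4652]  x^+=[-2.1723, 2.5415]  P^+=[0.1049 0.0396; 0.0396 0.8428]
step 4: x^-=[-3.1257, 2.6136]  P^-=[0.2589 -0.0963; -0.0963 1.0113]  S=[0.4710]  K=[0.5762; -0.4835]  nu=[0.4655]  x^+=[-2.8575, 2.3886]  P^+=[0.1025 0.0350; 0.0350 0.9012]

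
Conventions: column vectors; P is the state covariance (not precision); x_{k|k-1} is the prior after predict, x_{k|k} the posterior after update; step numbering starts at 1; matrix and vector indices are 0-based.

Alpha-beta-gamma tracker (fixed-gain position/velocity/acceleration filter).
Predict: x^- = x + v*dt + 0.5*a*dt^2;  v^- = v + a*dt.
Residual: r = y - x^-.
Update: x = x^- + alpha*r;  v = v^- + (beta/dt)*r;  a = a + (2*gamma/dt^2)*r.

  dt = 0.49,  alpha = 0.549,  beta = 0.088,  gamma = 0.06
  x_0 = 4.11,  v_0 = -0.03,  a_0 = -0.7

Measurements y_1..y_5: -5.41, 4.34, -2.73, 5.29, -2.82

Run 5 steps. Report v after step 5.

step 1: x_pred=4.0113  r=-9.4213  x^+=-1.1610  v^+=-2.0650  a^+=-5.4087
step 2: x_pred=-2.8222  r=7.1622  x^+=1.1099  v^+=-3.4290  a^+=-1.8291
step 3: x_pred=-0.7899  r=-1.9401  x^+=-1.8550  v^+=-4.6736  a^+=-2.7987
step 4: x_pred=-4.4811  r=9.7711  x^+=0.8832  v^+=-4.2902  a^+=2.0848
step 5: x_pred=-0.9687  r=-1.8513  x^+=-1.9851  v^+=-3.6011  a^+=1.1595

v_post = -3.6011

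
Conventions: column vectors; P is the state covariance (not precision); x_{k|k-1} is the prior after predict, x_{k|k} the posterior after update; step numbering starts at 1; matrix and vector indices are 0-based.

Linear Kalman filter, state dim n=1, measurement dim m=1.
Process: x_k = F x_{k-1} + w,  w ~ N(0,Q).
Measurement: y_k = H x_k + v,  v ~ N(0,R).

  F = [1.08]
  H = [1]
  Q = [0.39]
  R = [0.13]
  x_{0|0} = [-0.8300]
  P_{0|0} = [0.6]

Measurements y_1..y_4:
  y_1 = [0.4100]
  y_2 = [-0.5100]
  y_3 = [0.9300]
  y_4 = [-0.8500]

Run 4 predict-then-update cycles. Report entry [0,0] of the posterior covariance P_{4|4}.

P_post[0,0] = 0.1036

step 1: x^-=[-0.8964]  P^-=[1.0898]  S=[1.2198]  K=[0.8934]  nu=[1.3064]  x^+=[0.2708]  P^+=[0.1161]
step 2: x^-=[0.2924]  P^-=[0.5255]  S=[0.6555]  K=[0.8017]  nu=[-0.8024]  x^+=[-0.3509]  P^+=[0.1042]
step 3: x^-=[-0.3789]  P^-=[0.5116]  S=[0.6416]  K=[0.7974]  nu=[1.3089]  x^+=[0.6648]  P^+=[0.1037]
step 4: x^-=[0.7180]  P^-=[0.5109]  S=[0.6409]  K=[0.7972]  nu=[-1.5680]  x^+=[-0.5320]  P^+=[0.1036]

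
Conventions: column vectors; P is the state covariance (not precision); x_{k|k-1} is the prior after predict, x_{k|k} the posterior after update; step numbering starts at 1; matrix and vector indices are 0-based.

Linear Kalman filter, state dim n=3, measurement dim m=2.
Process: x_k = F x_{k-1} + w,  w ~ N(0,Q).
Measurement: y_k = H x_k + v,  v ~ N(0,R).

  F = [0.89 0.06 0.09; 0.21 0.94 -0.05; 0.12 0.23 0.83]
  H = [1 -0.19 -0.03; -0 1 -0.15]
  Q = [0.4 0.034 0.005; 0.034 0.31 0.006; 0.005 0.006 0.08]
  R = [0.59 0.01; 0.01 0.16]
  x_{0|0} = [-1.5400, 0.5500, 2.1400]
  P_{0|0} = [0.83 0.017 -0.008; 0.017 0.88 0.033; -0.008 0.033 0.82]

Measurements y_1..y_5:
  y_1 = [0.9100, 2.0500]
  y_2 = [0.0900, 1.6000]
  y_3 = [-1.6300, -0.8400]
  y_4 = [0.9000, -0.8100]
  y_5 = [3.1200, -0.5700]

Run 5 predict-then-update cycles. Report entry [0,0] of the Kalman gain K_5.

K[0,0] = 0.5246

step 1: x^-=[-1.1450, 0.0866, 1.7179]  P^-=[1.0681 0.2524 0.1670; 0.2524 1.1300 0.2099; 0.1670 0.2099 0.7153]  S=[1.5960 0.0256; 0.0256 1.2431]  K=[0.6333 0.1699; 0.0055 0.8836; 0.0649 0.0812]  nu=[2.1230, 2.2211]  x^+=[0.5769, 2.0608, 2.0360]  P^+=[0.3866 0.0459 0.0826; 0.0459 0.1592 0.1187; 0.0826 0.1187 0.7002]
step 2: x^-=[0.8203, 1.9565, 2.2331]  P^-=[0.7319 0.1586 0.1808; 0.1586 0.4747 0.1336; 0.1808 0.1336 0.6406]  S=[1.2700 0.0540; 0.0540 0.6090]  K=[0.5411 0.1680; 0.0191 0.7448; 0.1050 0.0523]  nu=[-0.2916, -0.0215]  x^+=[0.6589, 1.9349, 2.2013]  P^+=[0.3330 0.0474 0.1008; 0.0474 0.1348 0.1031; 0.1008 0.1031 0.6244]
step 3: x^-=[0.9006, 1.8471, 2.3512]  P^-=[0.6916 0.1471 0.1819; 0.1471 0.4523 0.1215; 0.1819 0.1215 0.5841]  S=[1.2330 0.0463; 0.0463 0.5890]  K=[0.5277 0.1619; 0.0190 0.7355; 0.1128 0.0486]  nu=[-2.1091, -2.3344]  x^+=[-0.5904, 0.0901, 1.9999]  P^+=[0.3249 0.0465 0.1019; 0.0465 0.1319 0.0939; 0.1019 0.0939 0.5665]
step 4: x^-=[-0.3401, -0.1393, 1.6097]  P^-=[0.6847 0.1441 0.1766; 0.1441 0.4497 0.1160; 0.1766 0.1160 0.5406]  S=[1.2274 0.0444; 0.0444 0.5871]  K=[0.5254 0.1606; 0.0184 0.7350; 0.1109 0.0511]  nu=[1.2619, -0.4292]  x^+=[0.2540, -0.4316, 1.7278]  P^+=[0.3232 0.0457 0.0983; 0.0457 0.1310 0.0878; 0.0983 0.0878 0.5235]
step 5: x^-=[0.3557, -0.4388, 1.3653]  P^-=[0.6823 0.1429 0.1700; 0.1429 0.4490 0.1121; 0.1700 0.1121 0.5079]  S=[1.2258 0.0442; 0.0442 0.5868]  K=[0.5246 0.1606; 0.0177 0.7352; 0.1070 0.0532]  nu=[2.7219, 0.0736]  x^+=[1.7953, -0.3364, 1.6603]  P^+=[0.3225 0.0451 0.0942; 0.0451 0.1303 0.0833; 0.0942 0.0833 0.4917]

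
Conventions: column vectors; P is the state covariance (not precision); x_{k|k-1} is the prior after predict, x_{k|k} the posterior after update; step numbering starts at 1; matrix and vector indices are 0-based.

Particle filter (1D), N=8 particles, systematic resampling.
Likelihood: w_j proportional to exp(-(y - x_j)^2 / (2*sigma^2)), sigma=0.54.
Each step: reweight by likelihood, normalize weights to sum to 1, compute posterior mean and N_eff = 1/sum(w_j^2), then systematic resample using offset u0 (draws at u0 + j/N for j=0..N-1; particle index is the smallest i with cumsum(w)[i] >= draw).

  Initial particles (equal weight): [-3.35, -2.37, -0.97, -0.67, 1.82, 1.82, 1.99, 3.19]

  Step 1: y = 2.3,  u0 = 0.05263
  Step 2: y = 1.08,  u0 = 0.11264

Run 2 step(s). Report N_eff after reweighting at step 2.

N_eff = 6.6629

step 1: w=[0.0000, 0.0000, 0.0000, 0.0000, 0.2747, 0.2747, 0.3458, 0.1048]  mean=2.0224  Neff=3.5528  idx=[4, 4, 5, 5, 6, 6, 6, 7]
step 2: w=[0.1708, 0.1708, 0.1708, 0.1708, 0.1056, 0.1056, 0.1056, 0.0002]  mean=1.8741  Neff=6.6629  idx=[0, 1, 2, 2, 3, 4, 5, 6]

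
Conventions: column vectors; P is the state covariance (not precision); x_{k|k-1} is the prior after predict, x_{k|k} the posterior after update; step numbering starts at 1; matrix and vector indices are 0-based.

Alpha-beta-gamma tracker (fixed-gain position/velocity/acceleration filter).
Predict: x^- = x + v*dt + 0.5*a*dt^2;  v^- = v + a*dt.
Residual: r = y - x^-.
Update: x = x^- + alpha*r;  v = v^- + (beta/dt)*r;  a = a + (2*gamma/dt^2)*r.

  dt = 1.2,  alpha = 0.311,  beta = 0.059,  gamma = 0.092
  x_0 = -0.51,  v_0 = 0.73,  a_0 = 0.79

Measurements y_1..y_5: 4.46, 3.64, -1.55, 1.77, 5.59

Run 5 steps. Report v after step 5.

v_post = 1.1508

step 1: x_pred=0.9348  r=3.5252  x^+=2.0311  v^+=1.8513  a^+=1.2404
step 2: x_pred=5.1458  r=-1.5058  x^+=4.6775  v^+=3.2658  a^+=1.0480
step 3: x_pred=9.3511  r=-10.9011  x^+=5.9608  v^+=3.9875  a^+=-0.3449
step 4: x_pred=10.4975  r=-8.7275  x^+=7.7833  v^+=3.1445  a^+=-1.4601
step 5: x_pred=10.5054  r=-4.9154  x^+=8.9767  v^+=1.1508  a^+=-2.0881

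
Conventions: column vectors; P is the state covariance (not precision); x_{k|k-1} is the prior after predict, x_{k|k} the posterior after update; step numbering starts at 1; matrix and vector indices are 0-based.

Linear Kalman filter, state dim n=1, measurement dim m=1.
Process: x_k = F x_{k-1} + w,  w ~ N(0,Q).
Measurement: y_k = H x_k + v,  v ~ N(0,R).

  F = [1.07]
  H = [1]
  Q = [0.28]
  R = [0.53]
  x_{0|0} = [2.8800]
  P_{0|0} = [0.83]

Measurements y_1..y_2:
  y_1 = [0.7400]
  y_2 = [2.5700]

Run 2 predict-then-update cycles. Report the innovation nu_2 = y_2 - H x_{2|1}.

step 1: x^-=[3.0816]  P^-=[1.2303]  S=[1.7603]  K=[0.6989]  nu=[-2.3416]  x^+=[1.4450]  P^+=[0.3704]
step 2: x^-=[1.5462]  P^-=[0.7041]  S=[1.2341]  K=[0.5705]  nu=[1.0238]  x^+=[2.1303]  P^+=[0.3024]

innov = [1.0238]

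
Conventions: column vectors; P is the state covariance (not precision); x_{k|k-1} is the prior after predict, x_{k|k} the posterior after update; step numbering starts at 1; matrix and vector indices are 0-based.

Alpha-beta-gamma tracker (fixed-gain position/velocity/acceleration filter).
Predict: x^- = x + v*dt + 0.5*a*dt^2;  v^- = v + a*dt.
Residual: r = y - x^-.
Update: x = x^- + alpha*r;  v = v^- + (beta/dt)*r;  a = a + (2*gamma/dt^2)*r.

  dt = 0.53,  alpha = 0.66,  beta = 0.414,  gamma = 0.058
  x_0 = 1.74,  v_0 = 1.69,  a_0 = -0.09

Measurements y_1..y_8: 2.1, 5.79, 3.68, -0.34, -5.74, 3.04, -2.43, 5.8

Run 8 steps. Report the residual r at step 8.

step 1: x_pred=2.6231  r=-0.5231  x^+=2.2778  v^+=1.2337  a^+=-0.3060
step 2: x_pred=2.8887  r=2.9013  x^+=4.8036  v^+=3.3378  a^+=0.8921
step 3: x_pred=6.6979  r=-3.0179  x^+=4.7061  v^+=1.4532  a^+=-0.3542
step 4: x_pred=5.4266  r=-5.7666  x^+=1.6206  v^+=-3.2389  a^+=-2.7355
step 5: x_pred=-0.4802  r=-5.2598  x^+=-3.9517  v^+=-8.7973  a^+=-4.9076
step 6: x_pred=-9.3035  r=12.3435  x^+=-1.1568  v^+=-1.7564  a^+=0.1898
step 7: x_pred=-2.0611  r=-0.3689  x^+=-2.3046  v^+=-1.9441  a^+=0.0374
step 8: x_pred=-3.3297  r=9.1297  x^+=2.6959  v^+=5.2072  a^+=3.8076

resid = 9.1297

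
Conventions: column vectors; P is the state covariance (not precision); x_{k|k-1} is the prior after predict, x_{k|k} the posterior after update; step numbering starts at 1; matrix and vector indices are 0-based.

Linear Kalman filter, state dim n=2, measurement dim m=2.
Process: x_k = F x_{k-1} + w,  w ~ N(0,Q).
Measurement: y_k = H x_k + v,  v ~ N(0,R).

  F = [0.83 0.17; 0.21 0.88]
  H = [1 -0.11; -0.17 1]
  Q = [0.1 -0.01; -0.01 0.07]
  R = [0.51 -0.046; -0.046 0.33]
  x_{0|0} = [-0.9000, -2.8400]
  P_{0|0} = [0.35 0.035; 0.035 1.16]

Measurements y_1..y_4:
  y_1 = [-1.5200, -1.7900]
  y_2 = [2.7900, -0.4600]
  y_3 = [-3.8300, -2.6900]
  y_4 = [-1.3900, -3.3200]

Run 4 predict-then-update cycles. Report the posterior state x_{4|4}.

x_post = [-1.7393, -2.6414]

step 1: x^-=[-1.2298, -2.6882]  P^-=[0.3845 0.2514; 0.2514 0.9967]  S=[0.8513 0.0351; 0.0351 1.2523]  K=[0.4136 0.1369; 0.1353 0.7580]  nu=[-0.5859, 0.6891]  x^+=[-1.3777, -2.2451]  P^+=[0.2115 0.0621; 0.0621 0.2545]
step 2: x^-=[-1.5252, -2.2650]  P^-=[0.2706 0.1125; 0.1125 0.2993]  S=[0.7594 -0.0103; -0.0103 0.5989]  K=[0.3416 0.1169; 0.1112 0.4698]  nu=[4.0660, 1.5458]  x^+=[0.0443, -1.0868]  P^+=[0.1746 0.0526; 0.0526 0.1589]
step 3: x^-=[-0.1480, -0.9471]  P^-=[0.2397 0.0845; 0.0845 0.2201]  S=[0.7338 -0.0249; -0.0249 0.5283]  K=[0.3173 0.0977; 0.0955 0.3940]  nu=[-3.7862, -1.7680]  x^+=[-1.5222, -2.0052]  P^+=[0.1623 0.0452; 0.0452 0.1333]
step 4: x^-=[-1.6043, -2.0842]  P^-=[0.2284 0.0729; 0.0729 0.1971]  S=[0.7248 -0.0323; -0.0323 0.5089]  K=[0.3080 0.0864; 0.0871 0.3685]  nu=[-0.0150, -1.5085]  x^+=[-1.7393, -2.6414]  P^+=[0.1576 0.0412; 0.0412 0.1246]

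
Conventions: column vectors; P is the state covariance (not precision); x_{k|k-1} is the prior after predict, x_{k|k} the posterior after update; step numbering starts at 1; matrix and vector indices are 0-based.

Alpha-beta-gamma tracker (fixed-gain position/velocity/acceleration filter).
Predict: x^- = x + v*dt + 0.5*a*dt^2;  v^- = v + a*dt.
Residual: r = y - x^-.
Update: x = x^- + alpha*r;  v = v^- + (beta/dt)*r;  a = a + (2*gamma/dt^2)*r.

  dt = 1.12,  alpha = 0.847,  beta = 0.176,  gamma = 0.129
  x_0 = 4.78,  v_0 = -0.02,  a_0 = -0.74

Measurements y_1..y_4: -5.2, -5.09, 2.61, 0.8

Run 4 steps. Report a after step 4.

a_post = 2.0830

step 1: x_pred=4.2935  r=-9.4935  x^+=-3.7475  v^+=-2.3406  a^+=-2.6926
step 2: x_pred=-8.0578  r=2.9678  x^+=-5.5441  v^+=-4.8900  a^+=-2.0822
step 3: x_pred=-12.3268  r=14.9368  x^+=0.3247  v^+=-4.8748  a^+=0.9900
step 4: x_pred=-4.5142  r=5.3142  x^+=-0.0131  v^+=-2.9309  a^+=2.0830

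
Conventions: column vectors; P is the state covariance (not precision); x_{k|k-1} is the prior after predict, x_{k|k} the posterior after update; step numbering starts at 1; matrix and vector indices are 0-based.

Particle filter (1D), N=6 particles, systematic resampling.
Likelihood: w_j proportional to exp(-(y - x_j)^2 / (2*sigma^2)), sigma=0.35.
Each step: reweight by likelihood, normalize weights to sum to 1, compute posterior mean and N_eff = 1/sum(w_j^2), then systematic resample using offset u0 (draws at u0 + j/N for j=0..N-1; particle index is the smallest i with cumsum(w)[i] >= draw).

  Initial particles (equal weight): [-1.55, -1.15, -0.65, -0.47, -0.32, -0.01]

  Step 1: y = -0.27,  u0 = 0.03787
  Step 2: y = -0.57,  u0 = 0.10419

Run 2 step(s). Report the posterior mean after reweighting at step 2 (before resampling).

post_mean = -0.4308

step 1: w=[0.0004, 0.0133, 0.1735, 0.2657, 0.3097, 0.2374]  mean=-0.3550  Neff=3.9500  idx=[2, 3, 3, 4, 4, 5]
step 2: w=[0.2063, 0.2033, 0.2033, 0.1641, 0.1641, 0.0589]  mean=-0.4308  Neff=5.4778  idx=[0, 1, 2, 2, 3, 4]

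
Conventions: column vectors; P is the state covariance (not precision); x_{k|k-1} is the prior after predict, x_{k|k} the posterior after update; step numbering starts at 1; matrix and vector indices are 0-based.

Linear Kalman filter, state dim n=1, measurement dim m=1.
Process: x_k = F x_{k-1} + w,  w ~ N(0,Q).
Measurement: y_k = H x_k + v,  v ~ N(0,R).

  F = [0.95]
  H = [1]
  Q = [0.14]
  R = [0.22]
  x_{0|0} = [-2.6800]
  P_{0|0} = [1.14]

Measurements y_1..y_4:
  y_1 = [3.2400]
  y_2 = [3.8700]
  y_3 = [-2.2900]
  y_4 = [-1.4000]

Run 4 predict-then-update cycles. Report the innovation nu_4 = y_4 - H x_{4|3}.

step 1: x^-=[-2.5460]  P^-=[1.1688]  S=[1.3888]  K=[0.8416]  nu=[5.7860]  x^+=[2.3235]  P^+=[0.1852]
step 2: x^-=[2.2073]  P^-=[0.3071]  S=[0.5271]  K=[0.5826]  nu=[1.6627]  x^+=[3.1760]  P^+=[0.1282]
step 3: x^-=[3.0172]  P^-=[0.2557]  S=[0.4757]  K=[0.5375]  nu=[-5.3072]  x^+=[0.1646]  P^+=[0.1183]
step 4: x^-=[0.1563]  P^-=[0.2467]  S=[0.4667]  K=[0.5286]  nu=[-1.5563]  x^+=[-0.6664]  P^+=[0.1163]

innov = [-1.5563]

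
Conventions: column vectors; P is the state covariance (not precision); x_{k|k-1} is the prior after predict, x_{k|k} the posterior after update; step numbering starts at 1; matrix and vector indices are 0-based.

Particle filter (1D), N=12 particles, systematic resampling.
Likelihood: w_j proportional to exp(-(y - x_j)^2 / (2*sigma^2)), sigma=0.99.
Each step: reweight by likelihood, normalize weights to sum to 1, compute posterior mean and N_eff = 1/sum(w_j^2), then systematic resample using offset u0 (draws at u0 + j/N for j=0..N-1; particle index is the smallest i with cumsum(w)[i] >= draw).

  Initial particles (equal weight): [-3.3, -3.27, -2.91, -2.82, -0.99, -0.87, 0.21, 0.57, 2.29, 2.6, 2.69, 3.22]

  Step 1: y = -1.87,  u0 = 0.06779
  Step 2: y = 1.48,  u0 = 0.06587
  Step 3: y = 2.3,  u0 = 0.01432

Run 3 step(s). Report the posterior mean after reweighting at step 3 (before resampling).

post_mean = 0.1828

step 1: w=[0.1049, 0.1095, 0.1714, 0.1878, 0.2005, 0.1787, 0.0327, 0.0143, 0.0000, 0.0000, 0.0000, 0.0000]  mean=-2.0716  Neff=6.2076  idx=[0, 1, 2, 2, 3, 3, 3, 4, 4, 5, 5, 6]
step 2: w=[0.0000, 0.0000, 0.0001, 0.0001, 0.0001, 0.0001, 0.0001, 0.0687, 0.0687, 0.0922, 0.0922, 0.6777]  mean=-0.1557  Neff=2.0589  idx=[7, 9, 10, 10, 11, 11, 11, 11, 11, 11, 11, 11]
step 3: w=[0.0045, 0.0067, 0.0067, 0.0067, 0.1219, 0.1219, 0.1219, 0.1219, 0.1219, 0.1219, 0.1219, 0.1219]  mean=0.1828  Neff=8.3991  idx=[2, 4, 5, 5, 6, 7, 8, 8, 9, 10, 10, 11]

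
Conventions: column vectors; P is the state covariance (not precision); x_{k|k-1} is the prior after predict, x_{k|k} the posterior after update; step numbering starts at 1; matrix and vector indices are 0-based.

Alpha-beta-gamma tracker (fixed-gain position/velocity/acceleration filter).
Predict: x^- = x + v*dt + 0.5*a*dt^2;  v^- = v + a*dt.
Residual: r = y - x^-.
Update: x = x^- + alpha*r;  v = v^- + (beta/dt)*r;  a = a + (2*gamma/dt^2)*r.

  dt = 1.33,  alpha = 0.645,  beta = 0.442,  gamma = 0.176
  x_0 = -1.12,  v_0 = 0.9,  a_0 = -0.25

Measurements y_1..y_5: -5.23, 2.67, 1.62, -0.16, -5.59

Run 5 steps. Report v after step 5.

step 1: x_pred=-0.1441  r=-5.0859  x^+=-3.4245  v^+=-1.1227  a^+=-1.2621
step 2: x_pred=-6.0339  r=8.7039  x^+=-0.4199  v^+=0.0913  a^+=0.4700
step 3: x_pred=0.1173  r=1.5027  x^+=1.0865  v^+=1.2158  a^+=0.7690
step 4: x_pred=3.3837  r=-3.5437  x^+=1.0980  v^+=1.0609  a^+=0.0638
step 5: x_pred=2.5655  r=-8.1555  x^+=-2.6948  v^+=-1.5645  a^+=-1.5591

v_post = -1.5645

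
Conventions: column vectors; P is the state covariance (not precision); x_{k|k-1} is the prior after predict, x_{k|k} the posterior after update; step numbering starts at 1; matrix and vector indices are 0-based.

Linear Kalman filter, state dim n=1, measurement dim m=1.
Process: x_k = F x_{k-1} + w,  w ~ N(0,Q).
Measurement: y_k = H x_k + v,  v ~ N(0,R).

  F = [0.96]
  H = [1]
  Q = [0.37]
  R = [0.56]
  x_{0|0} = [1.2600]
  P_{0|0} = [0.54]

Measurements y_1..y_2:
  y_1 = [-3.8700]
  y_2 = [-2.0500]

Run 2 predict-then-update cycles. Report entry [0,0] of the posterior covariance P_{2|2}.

step 1: x^-=[1.2096]  P^-=[0.8677]  S=[1.4277]  K=[0.6078]  nu=[-5.0796]  x^+=[-1.8775]  P^+=[0.3403]
step 2: x^-=[-1.8024]  P^-=[0.6837]  S=[1.2437]  K=[0.5497]  nu=[-0.2476]  x^+=[-1.9385]  P^+=[0.3078]

P_post[0,0] = 0.3078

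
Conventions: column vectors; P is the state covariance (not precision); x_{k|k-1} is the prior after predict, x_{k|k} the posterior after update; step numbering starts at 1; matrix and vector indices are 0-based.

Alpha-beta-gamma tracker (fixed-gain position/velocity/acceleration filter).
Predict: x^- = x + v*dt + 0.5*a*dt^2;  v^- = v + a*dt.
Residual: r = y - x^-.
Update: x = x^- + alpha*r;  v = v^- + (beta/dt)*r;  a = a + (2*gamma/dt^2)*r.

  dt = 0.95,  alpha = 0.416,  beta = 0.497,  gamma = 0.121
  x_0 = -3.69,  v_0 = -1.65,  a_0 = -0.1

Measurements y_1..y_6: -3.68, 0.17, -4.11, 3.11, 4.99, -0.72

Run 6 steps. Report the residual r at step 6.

step 1: x_pred=-5.3026  r=1.6226  x^+=-4.6276  v^+=-0.8961  a^+=0.3351
step 2: x_pred=-5.3277  r=5.4977  x^+=-3.0407  v^+=2.2984  a^+=1.8093
step 3: x_pred=-0.0407  r=-4.0693  x^+=-1.7336  v^+=1.8883  a^+=0.7181
step 4: x_pred=0.3844  r=2.7256  x^+=1.5183  v^+=3.9965  a^+=1.4490
step 5: x_pred=5.9688  r=-0.9788  x^+=5.5616  v^+=4.8609  a^+=1.1865
step 6: x_pred=10.7149  r=-11.4349  x^+=5.9580  v^+=0.0059  a^+=-1.8797

resid = -11.4349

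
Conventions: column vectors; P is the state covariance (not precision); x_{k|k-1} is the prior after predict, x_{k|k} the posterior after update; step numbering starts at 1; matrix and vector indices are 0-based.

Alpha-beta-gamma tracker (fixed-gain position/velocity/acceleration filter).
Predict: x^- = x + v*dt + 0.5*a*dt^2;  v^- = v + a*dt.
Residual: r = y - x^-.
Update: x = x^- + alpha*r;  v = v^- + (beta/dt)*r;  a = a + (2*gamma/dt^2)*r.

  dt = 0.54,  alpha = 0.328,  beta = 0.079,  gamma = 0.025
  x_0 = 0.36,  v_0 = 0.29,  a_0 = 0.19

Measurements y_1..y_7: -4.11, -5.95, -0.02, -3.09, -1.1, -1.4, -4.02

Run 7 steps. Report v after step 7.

step 1: x_pred=0.5443  r=-4.6543  x^+=-0.9823  v^+=-0.2883  a^+=-0.6081
step 2: x_pred=-1.2267  r=-4.7233  x^+=-2.7759  v^+=-1.3077  a^+=-1.4180
step 3: x_pred=-3.6888  r=3.6688  x^+=-2.4854  v^+=-1.5366  a^+=-0.7889
step 4: x_pred=-3.4302  r=0.3402  x^+=-3.3186  v^+=-1.9129  a^+=-0.7305
step 5: x_pred=-4.4581  r=3.3581  x^+=-3.3566  v^+=-1.8161  a^+=-0.1547
step 6: x_pred=-4.3599  r=2.9599  x^+=-3.3890  v^+=-1.4666  a^+=0.3528
step 7: x_pred=-4.1296  r=0.1096  x^+=-4.0936  v^+=-1.2601  a^+=0.3716

v_post = -1.2601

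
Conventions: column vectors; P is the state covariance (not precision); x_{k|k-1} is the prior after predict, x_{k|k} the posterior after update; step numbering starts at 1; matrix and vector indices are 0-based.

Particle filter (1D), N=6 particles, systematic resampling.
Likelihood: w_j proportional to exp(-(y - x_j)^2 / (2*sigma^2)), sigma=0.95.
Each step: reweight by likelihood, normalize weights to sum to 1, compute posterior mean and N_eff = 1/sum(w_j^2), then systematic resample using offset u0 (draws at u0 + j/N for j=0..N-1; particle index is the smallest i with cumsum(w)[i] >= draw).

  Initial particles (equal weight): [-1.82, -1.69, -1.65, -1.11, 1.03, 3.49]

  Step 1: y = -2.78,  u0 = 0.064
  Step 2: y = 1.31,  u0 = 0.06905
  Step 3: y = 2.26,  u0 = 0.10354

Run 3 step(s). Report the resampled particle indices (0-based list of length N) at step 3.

resampled_idx = [3, 3, 4, 4, 5, 5]

step 1: w=[0.3289, 0.2838, 0.2702, 0.1169, 0.0002, 0.0000]  mean=-1.6537  Neff=3.6310  idx=[0, 0, 1, 1, 2, 3]
step 2: w=[0.0635, 0.0635, 0.0987, 0.0987, 0.1126, 0.5631]  mean=-1.3754  Neff=2.7987  idx=[1, 3, 4, 5, 5, 5]
step 3: w=[0.0164, 0.0292, 0.0347, 0.3066, 0.3066, 0.3066]  mean=-1.1573  Neff=3.5175  idx=[3, 3, 4, 4, 5, 5]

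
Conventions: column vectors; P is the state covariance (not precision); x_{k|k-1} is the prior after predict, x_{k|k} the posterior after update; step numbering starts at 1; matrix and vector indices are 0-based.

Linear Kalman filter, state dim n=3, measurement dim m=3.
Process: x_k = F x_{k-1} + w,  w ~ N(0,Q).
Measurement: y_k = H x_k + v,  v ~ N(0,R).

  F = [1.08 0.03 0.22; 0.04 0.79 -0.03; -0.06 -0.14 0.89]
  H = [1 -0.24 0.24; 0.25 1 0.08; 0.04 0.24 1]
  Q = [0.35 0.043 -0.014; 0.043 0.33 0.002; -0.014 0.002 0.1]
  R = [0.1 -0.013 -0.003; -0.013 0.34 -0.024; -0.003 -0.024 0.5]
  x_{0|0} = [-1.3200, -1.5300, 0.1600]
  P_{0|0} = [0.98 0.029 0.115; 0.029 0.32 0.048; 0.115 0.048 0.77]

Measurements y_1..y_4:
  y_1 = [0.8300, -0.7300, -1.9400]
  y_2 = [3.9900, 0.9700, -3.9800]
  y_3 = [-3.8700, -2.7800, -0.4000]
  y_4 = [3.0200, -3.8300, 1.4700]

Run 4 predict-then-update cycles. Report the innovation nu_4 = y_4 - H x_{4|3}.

step 1: x^-=[-1.4363, -1.2663, 0.4358]  P^-=[1.5878 0.1182 0.1763; 0.1182 0.5313 -0.0196; 0.1763 -0.0196 0.6960]  S=[1.7886 0.4013 0.4057; 0.4013 1.0380 0.2116; 0.4057 0.2116 1.2361]  K=[0.8758 0.1924 -0.1035; -0.1487 0.5883 0.0393; 0.0853 -0.0675 0.5485]  nu=[1.8578, 0.8605, -2.0144]  x^+=[0.5647, -1.1155, -0.5687]  P^+=[0.1109 0.0345 -0.0717; 0.0345 0.1958 -0.0424; -0.0717 -0.0424 0.2887]
step 2: x^-=[0.4513, -0.8416, -0.3839]  P^-=[0.4611 0.0744 -0.0386; 0.0744 0.4570 -0.0621; -0.0386 -0.0621 0.3517]  S=[0.5606 0.0502 0.0631; 0.0502 0.8538 0.0528; 0.0631 0.0528 0.8473]  K=[0.7662 0.1779 -0.0708; -0.1434 0.5574 0.0356; 0.0710 -0.0797 0.3953]  nu=[3.4288, 1.7294, -3.4122]  x^+=[3.6276, -0.4907, -1.6272]  P^+=[0.0952 0.0327 -0.0536; 0.0327 0.1856 -0.0410; -0.0536 -0.0410 0.2114]
step 3: x^-=[3.5451, -0.1937, -1.5972]  P^-=[0.4476 0.0722 -0.0352; 0.0722 0.4503 -0.0572; -0.0352 -0.0572 0.2879]  S=[0.5451 0.0467 0.0496; 0.0467 0.8457 0.0516; 0.0496 0.0516 0.7857]  K=[0.7641 0.1758 -0.0597; -0.1421 0.5538 0.0411; 0.0621 -0.0755 0.3482]  nu=[-7.0783, -3.3448, 1.1019]  x^+=[-2.5177, -0.9950, -1.4006]  P^+=[0.0934 0.0318 -0.0477; 0.0318 0.1842 -0.0378; -0.0477 -0.0378 0.1867]
step 4: x^-=[-3.0571, -0.8447, -0.9562]  P^-=[0.4470 0.0719 -0.0342; 0.0719 0.4492 -0.0538; -0.0342 -0.0538 0.2669]  S=[0.5435 0.0470 0.0449; 0.0470 0.8448 0.0533; 0.0449 0.0533 0.7663]  K=[0.7651 0.1751 -0.0558; -0.1413 0.5530 0.0440; 0.0576 -0.0727 0.3313]  nu=[6.1039, -2.1445, 2.7512]  x^+=[1.0835, -2.7717, 0.4625]  P^+=[0.0929 0.0314 -0.0456; 0.0314 0.1838 -0.0362; -0.0456 -0.0362 0.1778]

innov = [6.1039, -2.1445, 2.7512]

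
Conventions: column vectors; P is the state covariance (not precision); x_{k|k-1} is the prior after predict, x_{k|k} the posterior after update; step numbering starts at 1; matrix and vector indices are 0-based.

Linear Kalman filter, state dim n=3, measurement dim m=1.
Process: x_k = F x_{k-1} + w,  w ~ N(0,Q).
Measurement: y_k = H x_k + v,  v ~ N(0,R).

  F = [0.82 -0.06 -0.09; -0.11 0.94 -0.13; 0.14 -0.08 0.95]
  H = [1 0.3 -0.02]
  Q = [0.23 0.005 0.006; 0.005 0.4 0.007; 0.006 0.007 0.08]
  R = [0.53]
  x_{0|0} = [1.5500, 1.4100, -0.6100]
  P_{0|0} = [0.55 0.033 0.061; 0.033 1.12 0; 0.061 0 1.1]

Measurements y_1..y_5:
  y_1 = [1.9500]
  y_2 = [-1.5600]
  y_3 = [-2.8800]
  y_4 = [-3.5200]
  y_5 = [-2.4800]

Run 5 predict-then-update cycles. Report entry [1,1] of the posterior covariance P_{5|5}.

step 1: x^-=[1.2413, 1.2342, -0.4753]  P^-=[0.6005 -0.0752 0.0248; -0.0752 1.4098 -0.2244; 0.0248 -0.2244 1.1062]  S=[1.2144]  K=[0.4755; 0.2901; -0.0532]  nu=[0.3289]  x^+=[1.3977, 1.3296, -0.4928]  P^+=[0.3259 -0.2427 0.0555; -0.2427 1.3076 -0.2056; 0.0555 -0.2056 1.1027]
step 2: x^-=[1.1107, 1.1602, -0.3789]  P^-=[0.4763 -0.2635 0.0262; -0.2635 1.6800 -0.4592; 0.0262 -0.4592 1.1414]  S=[1.0043]  K=[0.3950; 0.2487; -0.1339]  nu=[-3.0263]  x^+=[-0.0847, 0.4076, 0.0262]  P^+=[0.3196 -0.3621 0.0793; -0.3621 1.6179 -0.4258; 0.0793 -0.4258 1.1234]
step 3: x^-=[-0.0963, 0.3891, -0.0196]  P^-=[0.4791 -0.3584 0.0631; -0.3584 2.0337 -0.7035; 0.0631 -0.7035 1.2044]  S=[0.9835]  K=[0.3766; 0.2702; -0.1749]  nu=[-2.9009]  x^+=[-1.1886, -0.3948, 0.4878]  P^+=[0.3397 -0.4585 0.1279; -0.4585 1.9618 -0.6571; 0.1279 -0.6571 1.1744]
step 4: x^-=[-0.9949, -0.3038, 0.3286]  P^-=[0.4941 -0.4409 0.1187; -0.4409 2.4165 -0.9644; 0.1187 -0.9644 1.3032]  S=[0.9844]  K=[0.3652; 0.3082; -0.1998]  nu=[-2.4274]  x^+=[-1.8813, -1.0518, 0.8136]  P^+=[0.3628 -0.5516 0.1905; -0.5516 2.3230 -0.9038; 0.1905 -0.9038 1.2639]
step 5: x^-=[-1.5528, -0.8876, 0.5937]  P^-=[0.5090 -0.5218 0.1826; -0.5218 2.8188 -1.2467; 0.1826 -1.2467 1.4431]  S=[0.9878]  K=[0.3531; 0.3531; -0.2230]  nu=[-0.6491]  x^+=[-1.7819, -1.1167, 0.7385]  P^+=[0.3858 -0.6450 0.2604; -0.6450 2.6957 -1.1689; 0.2604 -1.1689 1.3940]

P_post[1,1] = 2.6957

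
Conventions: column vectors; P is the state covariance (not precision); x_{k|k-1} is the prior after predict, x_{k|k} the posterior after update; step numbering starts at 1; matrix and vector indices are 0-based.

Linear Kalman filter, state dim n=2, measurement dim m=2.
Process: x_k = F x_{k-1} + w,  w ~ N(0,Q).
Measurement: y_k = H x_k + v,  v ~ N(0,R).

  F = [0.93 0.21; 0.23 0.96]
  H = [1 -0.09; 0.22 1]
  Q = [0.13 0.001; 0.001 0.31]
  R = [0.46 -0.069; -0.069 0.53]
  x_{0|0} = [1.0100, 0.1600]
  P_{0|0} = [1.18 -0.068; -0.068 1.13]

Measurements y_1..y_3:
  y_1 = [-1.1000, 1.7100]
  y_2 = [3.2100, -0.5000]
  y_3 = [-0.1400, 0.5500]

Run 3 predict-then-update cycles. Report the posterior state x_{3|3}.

step 1: x^-=[0.9729, 0.3859]  P^-=[1.1739 0.4172; 0.4172 1.3838]  S=[1.5700 0.4737; 0.4737 2.1542]  K=[0.6739 0.1654; -0.0217 0.6898]  nu=[-2.0382, 1.1101]  x^+=[-0.2170, 1.1958]  P^+=[0.2964 -0.0241; -0.0241 0.3724]
step 2: x^-=[0.0493, 1.0980]  P^-=[0.3934 0.1168; 0.1168 0.6582]  S=[0.8377 0.0728; 0.0728 1.2587]  K=[0.4453 0.1358; 0.0216 0.5421]  nu=[3.2595, -1.6089]  x^+=[1.2821, 0.2963]  P^+=[0.1953 -0.0017; -0.0017 0.2862]
step 3: x^-=[1.2546, 0.5793]  P^-=[0.3109 0.0989; 0.0989 0.5833]  S=[0.7578 0.0438; 0.0438 1.1719]  K=[0.3911 0.1281; 0.0314 0.5152]  nu=[-1.3424, -0.3053]  x^+=[0.6905, 0.3799]  P^+=[0.1713 0.0032; 0.0032 0.2702]

x_post = [0.6905, 0.3799]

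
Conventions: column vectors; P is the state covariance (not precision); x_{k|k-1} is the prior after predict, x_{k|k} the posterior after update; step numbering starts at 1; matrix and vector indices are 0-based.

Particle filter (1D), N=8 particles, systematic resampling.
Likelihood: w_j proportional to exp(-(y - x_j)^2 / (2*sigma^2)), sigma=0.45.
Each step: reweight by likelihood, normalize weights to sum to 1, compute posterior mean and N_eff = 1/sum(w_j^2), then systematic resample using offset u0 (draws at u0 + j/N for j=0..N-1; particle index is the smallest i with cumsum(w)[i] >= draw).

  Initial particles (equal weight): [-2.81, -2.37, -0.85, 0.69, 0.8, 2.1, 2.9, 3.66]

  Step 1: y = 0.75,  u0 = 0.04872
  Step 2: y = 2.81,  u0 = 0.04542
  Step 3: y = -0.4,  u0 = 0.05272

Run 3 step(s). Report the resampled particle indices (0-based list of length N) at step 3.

resampled_idx = [0, 0, 1, 2, 3, 4, 6, 7]

step 1: w=[0.0000, 0.0000, 0.0009, 0.4961, 0.4974, 0.0056, 0.0000, 0.0000]  mean=0.7512  Neff=2.0260  idx=[3, 3, 3, 3, 4, 4, 4, 4]
step 2: w=[0.0614, 0.0614, 0.0614, 0.0614, 0.1886, 0.1886, 0.1886, 0.1886]  mean=0.7730  Neff=6.3558  idx=[0, 2, 4, 4, 5, 6, 6, 7]
step 3: w=[0.1915, 0.1915, 0.1028, 0.1028, 0.1028, 0.1028, 0.1028, 0.1028]  mean=0.7579  Neff=7.3099  idx=[0, 0, 1, 2, 3, 4, 6, 7]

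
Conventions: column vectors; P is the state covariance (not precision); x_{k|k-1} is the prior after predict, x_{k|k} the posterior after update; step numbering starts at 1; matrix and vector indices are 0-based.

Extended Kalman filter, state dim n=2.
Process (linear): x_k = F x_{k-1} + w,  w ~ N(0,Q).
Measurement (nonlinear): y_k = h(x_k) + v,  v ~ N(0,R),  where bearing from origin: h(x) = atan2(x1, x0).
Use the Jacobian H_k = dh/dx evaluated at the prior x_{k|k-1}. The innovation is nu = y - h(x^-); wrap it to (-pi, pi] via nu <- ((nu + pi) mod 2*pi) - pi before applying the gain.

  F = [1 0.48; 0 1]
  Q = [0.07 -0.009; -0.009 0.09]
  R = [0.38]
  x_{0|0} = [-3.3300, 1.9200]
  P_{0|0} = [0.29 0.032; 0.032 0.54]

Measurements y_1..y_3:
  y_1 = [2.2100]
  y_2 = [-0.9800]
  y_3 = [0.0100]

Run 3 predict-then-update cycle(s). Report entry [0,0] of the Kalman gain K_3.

K[0,0] = -0.3131

step 1: x^-=[-2.4084, 1.9200]  P^-=[0.5151 0.2822; 0.2822 0.6300]  H_jac=[-0.2024 -0.2539]  S=[0.4707]  K=[-0.3737; -0.4611]  nu=[-0.2586]  x^+=[-2.3118, 2.0392]  P^+=[0.4494 0.2011; 0.2011 0.5299]
step 2: x^-=[-1.3330, 2.0392]  P^-=[0.8345 0.4464; 0.4464 0.6199]  H_jac=[-0.3436 -0.2246]  S=[0.5787]  K=[-0.6688; -0.5057]  nu=[-3.1297]  x^+=[0.7601, 3.6218]  P^+=[0.5757 0.2508; 0.2508 0.4720]
step 3: x^-=[2.4985, 3.6218]  P^-=[0.9952 0.4683; 0.4683 0.5620]  H_jac=[-0.1871 0.1291]  S=[0.4016]  K=[-0.3131; -0.0376]  nu=[-0.9569]  x^+=[2.7982, 3.6577]  P^+=[0.9558 0.4636; 0.4636 0.5614]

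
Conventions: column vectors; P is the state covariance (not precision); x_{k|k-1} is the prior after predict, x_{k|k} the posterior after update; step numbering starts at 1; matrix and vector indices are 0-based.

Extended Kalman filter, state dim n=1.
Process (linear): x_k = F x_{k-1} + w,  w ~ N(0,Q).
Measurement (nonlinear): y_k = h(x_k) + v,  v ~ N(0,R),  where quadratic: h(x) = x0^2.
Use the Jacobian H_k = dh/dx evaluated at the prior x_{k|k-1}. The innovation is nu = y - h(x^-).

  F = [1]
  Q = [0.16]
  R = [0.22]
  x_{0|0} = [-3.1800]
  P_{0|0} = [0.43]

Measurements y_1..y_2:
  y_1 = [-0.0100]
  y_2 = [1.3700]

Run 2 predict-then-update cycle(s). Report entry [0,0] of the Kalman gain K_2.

step 1: x^-=[-3.1800]  P^-=[0.5900]  H_jac=[-6.3600]  S=[24.0853]  K=[-0.1558]  nu=[-10.1224]  x^+=[-1.6030]  P^+=[0.0054]
step 2: x^-=[-1.6030]  P^-=[0.1654]  H_jac=[-3.2059]  S=[1.9199]  K=[-0.2762]  nu=[-1.1995]  x^+=[-1.2717]  P^+=[0.0190]

K[0,0] = -0.2762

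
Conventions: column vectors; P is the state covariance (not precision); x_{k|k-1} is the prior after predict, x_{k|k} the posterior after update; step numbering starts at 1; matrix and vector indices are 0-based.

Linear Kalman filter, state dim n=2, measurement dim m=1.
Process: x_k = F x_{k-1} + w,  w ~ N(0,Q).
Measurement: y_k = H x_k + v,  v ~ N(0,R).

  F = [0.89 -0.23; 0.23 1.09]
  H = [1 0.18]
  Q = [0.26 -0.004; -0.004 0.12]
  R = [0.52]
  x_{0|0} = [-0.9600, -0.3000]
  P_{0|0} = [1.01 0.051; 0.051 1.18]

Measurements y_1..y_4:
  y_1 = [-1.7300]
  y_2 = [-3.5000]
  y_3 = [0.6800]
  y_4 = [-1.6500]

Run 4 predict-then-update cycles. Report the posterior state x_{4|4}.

x_post = [-0.6378, -1.8559]

step 1: x^-=[-0.7854, -0.5478]  P^-=[1.1016 -0.0463; -0.0463 1.6010]  S=[1.6568]  K=[0.6599; 0.1460]  nu=[-0.8460]  x^+=[-1.3436, -0.6713]  P^+=[0.3802 -0.2059; -0.2059 1.5656]
step 2: x^-=[-1.0414, -1.0408]  P^-=[0.7283 -0.5075; -0.5075 1.8970]  S=[1.1270]  K=[0.5651; -0.1474]  nu=[-2.2712]  x^+=[-2.3250, -0.7061]  P^+=[0.3683 -0.4137; -0.4137 1.8725]
step 3: x^-=[-1.9068, -1.3044]  P^-=[0.8202 -0.7775; -0.7775 2.1568]  S=[1.1302]  K=[0.6019; -0.3444]  nu=[2.8216]  x^+=[-0.2085, -2.2762]  P^+=[0.4108 -0.5432; -0.5432 2.0228]
step 4: x^-=[0.3379, -2.5290]  P^-=[0.9147 -0.9252; -0.9252 2.2726]  S=[1.1753]  K=[0.6366; -0.4392]  nu=[-1.5327]  x^+=[-0.6378, -1.8559]  P^+=[0.4384 -0.5966; -0.5966 2.0459]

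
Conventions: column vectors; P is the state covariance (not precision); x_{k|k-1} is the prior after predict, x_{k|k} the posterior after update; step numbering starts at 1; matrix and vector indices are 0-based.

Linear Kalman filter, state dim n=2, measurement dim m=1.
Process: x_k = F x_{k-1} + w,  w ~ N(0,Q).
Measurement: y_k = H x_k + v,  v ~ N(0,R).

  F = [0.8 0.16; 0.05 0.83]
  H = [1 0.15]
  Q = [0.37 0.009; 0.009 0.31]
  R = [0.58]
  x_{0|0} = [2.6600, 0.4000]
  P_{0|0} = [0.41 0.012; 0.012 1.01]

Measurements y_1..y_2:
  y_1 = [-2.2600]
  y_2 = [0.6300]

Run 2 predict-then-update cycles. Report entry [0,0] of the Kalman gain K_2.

step 1: x^-=[2.1920, 0.4650]  P^-=[0.6613 0.1676; 0.1676 1.0078]  S=[1.3143]  K=[0.5223; 0.2425]  nu=[-4.5217]  x^+=[-0.1698, -0.6317]  P^+=[0.3028 0.0011; 0.0011 0.9305]
step 2: x^-=[-0.2369, -0.5328]  P^-=[0.5879 0.1454; 0.1454 0.9519]  S=[1.2329]  K=[0.4945; 0.2338]  nu=[0.9468]  x^+=[0.2313, -0.3115]  P^+=[0.2864 0.0029; 0.0029 0.8845]

K[0,0] = 0.4945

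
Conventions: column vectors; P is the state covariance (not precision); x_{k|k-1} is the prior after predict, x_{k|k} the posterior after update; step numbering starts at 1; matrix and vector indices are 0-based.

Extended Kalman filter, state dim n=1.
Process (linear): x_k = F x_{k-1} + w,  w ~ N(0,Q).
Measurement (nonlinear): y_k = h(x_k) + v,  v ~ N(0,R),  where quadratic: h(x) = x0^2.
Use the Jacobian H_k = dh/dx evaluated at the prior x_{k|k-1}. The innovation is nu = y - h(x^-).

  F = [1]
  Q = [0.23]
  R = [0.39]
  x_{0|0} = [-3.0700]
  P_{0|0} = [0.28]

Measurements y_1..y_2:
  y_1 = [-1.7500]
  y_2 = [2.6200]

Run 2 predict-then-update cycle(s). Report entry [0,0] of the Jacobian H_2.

H_jac[0,0] = -2.5723

step 1: x^-=[-3.0700]  P^-=[0.5100]  H_jac=[-6.1400]  S=[19.6168]  K=[-0.1596]  nu=[-11.1749]  x^+=[-1.2862]  P^+=[0.0101]
step 2: x^-=[-1.2862]  P^-=[0.2401]  H_jac=[-2.5723]  S=[1.9790]  K=[-0.3121]  nu=[0.9658]  x^+=[-1.5876]  P^+=[0.0473]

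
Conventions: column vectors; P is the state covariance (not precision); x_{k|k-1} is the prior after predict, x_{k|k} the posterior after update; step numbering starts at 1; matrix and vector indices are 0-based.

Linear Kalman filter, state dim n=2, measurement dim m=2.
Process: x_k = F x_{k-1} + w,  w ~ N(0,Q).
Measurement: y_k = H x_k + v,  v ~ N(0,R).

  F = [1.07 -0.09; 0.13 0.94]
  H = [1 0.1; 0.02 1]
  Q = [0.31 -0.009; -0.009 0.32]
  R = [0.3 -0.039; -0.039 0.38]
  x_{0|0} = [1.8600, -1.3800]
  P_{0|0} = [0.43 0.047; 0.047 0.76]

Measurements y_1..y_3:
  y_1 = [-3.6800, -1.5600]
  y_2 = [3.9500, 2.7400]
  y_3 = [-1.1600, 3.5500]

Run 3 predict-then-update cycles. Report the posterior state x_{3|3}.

step 1: x^-=[2.1144, -1.0554]  P^-=[0.7994 0.0332; 0.0332 1.0103]  S=[1.1162 0.1113; 0.1113 1.3919]  K=[0.7214 -0.0223; 0.0482 0.7224]  nu=[-5.6889, -0.5469]  x^+=[-1.9774, -1.7249]  P^+=[0.2214 -0.0410; -0.0410 0.2735]
step 2: x^-=[-1.9606, -1.8785]  P^-=[0.5736 -0.0421; -0.0421 0.5553]  S=[0.8707 -0.0142; -0.0142 0.9339]  K=[0.6535 -0.0229; 0.0251 0.5941]  nu=[6.0985, 4.6577]  x^+=[1.9184, 1.0418]  P^+=[0.2008 -0.0382; -0.0382 0.2256]
step 3: x^-=[1.9589, 1.2287]  P^-=[0.5491 -0.0381; -0.0381 0.5134]  S=[0.8466 -0.0149; -0.0149 0.8921]  K=[0.6437 -0.0197; 0.0257 0.5751]  nu=[-3.2418, 2.2822]  x^+=[-0.1728, 2.4577]  P^+=[0.1975 -0.0365; -0.0365 0.2182]

x_post = [-0.1728, 2.4577]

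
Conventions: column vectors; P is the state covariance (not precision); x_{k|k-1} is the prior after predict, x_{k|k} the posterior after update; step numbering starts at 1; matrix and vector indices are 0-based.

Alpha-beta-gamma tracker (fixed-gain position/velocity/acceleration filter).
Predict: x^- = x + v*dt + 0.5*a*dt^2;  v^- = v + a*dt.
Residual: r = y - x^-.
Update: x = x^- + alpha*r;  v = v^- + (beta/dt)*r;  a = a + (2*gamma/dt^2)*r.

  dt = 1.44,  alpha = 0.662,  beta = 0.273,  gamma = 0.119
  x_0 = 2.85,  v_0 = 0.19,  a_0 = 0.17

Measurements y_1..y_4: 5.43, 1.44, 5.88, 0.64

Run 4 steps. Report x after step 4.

x_post = 2.5409

step 1: x_pred=3.2999  r=2.1301  x^+=4.7100  v^+=0.8386  a^+=0.4145
step 2: x_pred=6.3474  r=-4.9074  x^+=3.0987  v^+=0.5051  a^+=-0.1488
step 3: x_pred=3.6719  r=2.2081  x^+=5.1337  v^+=0.7096  a^+=0.1047
step 4: x_pred=6.2639  r=-5.6239  x^+=2.5409  v^+=-0.2059  a^+=-0.5408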